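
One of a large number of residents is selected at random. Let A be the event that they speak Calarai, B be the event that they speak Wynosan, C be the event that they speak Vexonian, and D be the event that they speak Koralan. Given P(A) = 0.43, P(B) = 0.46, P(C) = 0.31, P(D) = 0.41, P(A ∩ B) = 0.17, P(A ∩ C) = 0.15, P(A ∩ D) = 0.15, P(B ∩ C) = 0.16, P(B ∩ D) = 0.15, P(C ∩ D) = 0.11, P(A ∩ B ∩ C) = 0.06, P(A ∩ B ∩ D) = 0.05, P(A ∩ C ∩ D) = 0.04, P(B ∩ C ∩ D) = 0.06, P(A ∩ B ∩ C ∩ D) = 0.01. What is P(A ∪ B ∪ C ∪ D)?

Inclusion–exclusion gives
P(A ∪ B ∪ C ∪ D) = 0.43 + 0.46 + 0.31 + 0.41 − 0.17 − 0.15 − 0.15 − 0.16 − 0.15 − 0.11 + 0.06 + 0.05 + 0.04 + 0.06 − 0.01 = 0.92

0.92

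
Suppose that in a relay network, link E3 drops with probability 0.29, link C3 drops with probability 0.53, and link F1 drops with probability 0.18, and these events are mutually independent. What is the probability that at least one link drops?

0.726366

P(none) = (1 − 0.29) × (1 − 0.53) × (1 − 0.18) = 0.71 × 0.47 × 0.82 = 0.273634
P(at least one) = 1 − 0.273634 = 0.726366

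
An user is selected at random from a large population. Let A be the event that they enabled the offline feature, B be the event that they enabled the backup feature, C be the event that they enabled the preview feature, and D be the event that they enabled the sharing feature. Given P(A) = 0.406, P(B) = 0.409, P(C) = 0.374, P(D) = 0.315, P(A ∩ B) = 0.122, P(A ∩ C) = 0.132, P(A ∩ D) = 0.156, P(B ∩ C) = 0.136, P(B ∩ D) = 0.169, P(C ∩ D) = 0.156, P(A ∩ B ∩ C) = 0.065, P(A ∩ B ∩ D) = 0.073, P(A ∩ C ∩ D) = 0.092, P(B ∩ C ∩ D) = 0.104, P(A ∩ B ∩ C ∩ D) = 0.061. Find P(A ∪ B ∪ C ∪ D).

Using inclusion–exclusion:
P(A ∪ B ∪ C ∪ D) = 0.406 + 0.409 + 0.374 + 0.315 − 0.122 − 0.132 − 0.156 − 0.136 − 0.169 − 0.156 + 0.065 + 0.073 + 0.092 + 0.104 − 0.061 = 0.906

0.906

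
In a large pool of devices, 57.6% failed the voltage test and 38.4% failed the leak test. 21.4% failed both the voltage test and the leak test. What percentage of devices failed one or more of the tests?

Apply inclusion-exclusion:
P(≥1) = 57.6 + 38.4 − 21.4 = 74.6%

74.6%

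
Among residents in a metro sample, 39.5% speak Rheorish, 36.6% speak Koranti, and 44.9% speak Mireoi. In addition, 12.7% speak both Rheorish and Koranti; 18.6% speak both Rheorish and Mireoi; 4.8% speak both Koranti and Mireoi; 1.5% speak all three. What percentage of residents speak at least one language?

P(≥1) = 39.5 + 36.6 + 44.9 − 12.7 − 18.6 − 4.8 + 1.5 = 86.4%

86.4%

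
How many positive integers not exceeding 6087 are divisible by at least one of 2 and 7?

floor(6087/2) + floor(6087/7) − floor(6087/14) = 3043 + 869 − 434 = 3478

3478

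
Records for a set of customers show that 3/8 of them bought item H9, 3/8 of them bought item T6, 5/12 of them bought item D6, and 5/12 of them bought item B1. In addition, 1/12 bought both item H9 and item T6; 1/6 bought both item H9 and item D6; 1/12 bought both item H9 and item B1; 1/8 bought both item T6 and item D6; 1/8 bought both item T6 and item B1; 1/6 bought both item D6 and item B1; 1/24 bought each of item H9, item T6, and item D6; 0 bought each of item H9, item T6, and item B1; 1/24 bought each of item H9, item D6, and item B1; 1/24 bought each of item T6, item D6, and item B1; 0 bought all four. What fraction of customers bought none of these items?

1/24

Using inclusion–exclusion:
P(≥1) = 3/8 + 3/8 + 5/12 + 5/12 − 1/12 − 1/6 − 1/12 − 1/8 − 1/8 − 1/6 + 1/24 + 0 + 1/24 + 1/24 − 0 = 23/24
P(none) = 1 − 23/24 = 1/24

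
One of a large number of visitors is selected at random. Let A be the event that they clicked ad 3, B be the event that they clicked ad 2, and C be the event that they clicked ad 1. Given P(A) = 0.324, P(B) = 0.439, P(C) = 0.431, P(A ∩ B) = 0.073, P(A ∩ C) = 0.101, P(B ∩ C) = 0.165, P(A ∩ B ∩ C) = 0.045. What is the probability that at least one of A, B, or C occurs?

0.900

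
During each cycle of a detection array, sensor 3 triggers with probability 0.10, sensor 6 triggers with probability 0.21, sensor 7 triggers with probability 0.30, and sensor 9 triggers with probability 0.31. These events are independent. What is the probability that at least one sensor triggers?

0.656587

P(none) = (1 − 0.10) × (1 − 0.21) × (1 − 0.30) × (1 − 0.31) = 0.90 × 0.79 × 0.70 × 0.69 = 0.343413
P(at least one) = 1 − 0.343413 = 0.656587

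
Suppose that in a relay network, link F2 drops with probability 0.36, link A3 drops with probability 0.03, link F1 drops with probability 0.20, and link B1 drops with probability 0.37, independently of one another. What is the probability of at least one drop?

P(none) = (1 − 0.36) × (1 − 0.03) × (1 − 0.20) × (1 − 0.37) = 0.64 × 0.97 × 0.80 × 0.63 = 0.3128832
P(at least one) = 1 − 0.3128832 = 0.6871168

0.6871168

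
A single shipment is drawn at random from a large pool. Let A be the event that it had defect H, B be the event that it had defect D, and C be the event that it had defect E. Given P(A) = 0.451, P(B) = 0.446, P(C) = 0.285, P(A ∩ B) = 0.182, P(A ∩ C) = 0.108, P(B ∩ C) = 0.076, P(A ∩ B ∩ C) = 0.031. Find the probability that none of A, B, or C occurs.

P(A ∪ B ∪ C) = 0.451 + 0.446 + 0.285 − 0.182 − 0.108 − 0.076 + 0.031 = 0.847
P(none) = 1 − 0.847 = 0.153

0.153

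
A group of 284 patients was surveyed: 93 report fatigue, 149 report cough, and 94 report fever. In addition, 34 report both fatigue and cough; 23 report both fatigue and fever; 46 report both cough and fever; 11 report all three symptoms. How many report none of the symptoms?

40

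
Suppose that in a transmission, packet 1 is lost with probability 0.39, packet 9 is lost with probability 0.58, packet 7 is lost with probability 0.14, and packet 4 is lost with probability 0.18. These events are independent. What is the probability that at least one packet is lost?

0.81932776

P(none) = (1 − 0.39) × (1 − 0.58) × (1 − 0.14) × (1 − 0.18) = 0.61 × 0.42 × 0.86 × 0.82 = 0.18067224
P(at least one) = 1 − 0.18067224 = 0.81932776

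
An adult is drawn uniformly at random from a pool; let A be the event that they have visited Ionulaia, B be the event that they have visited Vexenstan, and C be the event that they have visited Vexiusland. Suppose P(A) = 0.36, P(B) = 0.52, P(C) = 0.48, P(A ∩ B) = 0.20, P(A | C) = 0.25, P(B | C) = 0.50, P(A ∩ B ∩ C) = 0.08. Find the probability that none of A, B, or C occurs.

0.12

P(A ∩ C) = P(C)·P(A|C) = 0.48 × 0.25 = 0.12
P(B ∩ C) = P(C)·P(B|C) = 0.48 × 0.50 = 0.24
Apply inclusion-exclusion:
P(A ∪ B ∪ C) = 0.36 + 0.52 + 0.48 − 0.20 − 0.12 − 0.24 + 0.08 = 0.88
P(none) = 1 − 0.88 = 0.12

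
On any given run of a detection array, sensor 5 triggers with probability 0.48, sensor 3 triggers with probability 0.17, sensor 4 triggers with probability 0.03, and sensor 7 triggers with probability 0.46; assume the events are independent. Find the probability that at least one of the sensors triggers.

0.77392792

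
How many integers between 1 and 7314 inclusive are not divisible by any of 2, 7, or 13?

2894

Using inclusion–exclusion:
⌊7314/2⌋ + ⌊7314/7⌋ + ⌊7314/13⌋ − ⌊7314/14⌋ − ⌊7314/26⌋ − ⌊7314/91⌋ + ⌊7314/182⌋ = 3657 + 1044 + 562 − 522 − 281 − 80 + 40 = 4420
7314 − 4420 = 2894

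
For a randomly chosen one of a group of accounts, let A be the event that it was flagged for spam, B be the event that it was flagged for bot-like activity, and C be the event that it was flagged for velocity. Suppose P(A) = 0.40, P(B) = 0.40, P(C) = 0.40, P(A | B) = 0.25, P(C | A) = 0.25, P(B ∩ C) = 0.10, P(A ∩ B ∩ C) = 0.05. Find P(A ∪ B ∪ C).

P(A ∩ B) = P(B)·P(A|B) = 0.40 × 0.25 = 0.10
P(A ∩ C) = P(A)·P(C|A) = 0.40 × 0.25 = 0.10
P(A ∪ B ∪ C) = 0.40 + 0.40 + 0.40 − 0.10 − 0.10 − 0.10 + 0.05 = 0.95

0.95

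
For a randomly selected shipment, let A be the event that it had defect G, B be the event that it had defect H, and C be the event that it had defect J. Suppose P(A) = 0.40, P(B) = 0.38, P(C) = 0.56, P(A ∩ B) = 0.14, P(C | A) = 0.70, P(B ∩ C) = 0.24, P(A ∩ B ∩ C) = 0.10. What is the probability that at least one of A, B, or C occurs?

0.78

P(A ∩ C) = P(A)·P(C|A) = 0.40 × 0.70 = 0.28
Using inclusion–exclusion:
P(A ∪ B ∪ C) = 0.40 + 0.38 + 0.56 − 0.14 − 0.28 − 0.24 + 0.10 = 0.78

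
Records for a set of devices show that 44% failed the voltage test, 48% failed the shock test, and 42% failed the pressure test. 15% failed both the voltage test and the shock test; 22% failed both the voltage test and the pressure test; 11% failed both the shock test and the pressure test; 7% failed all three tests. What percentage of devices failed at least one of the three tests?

By inclusion-exclusion,
P(at least one) = 44 + 48 + 42 − 15 − 22 − 11 + 7 = 93%

93%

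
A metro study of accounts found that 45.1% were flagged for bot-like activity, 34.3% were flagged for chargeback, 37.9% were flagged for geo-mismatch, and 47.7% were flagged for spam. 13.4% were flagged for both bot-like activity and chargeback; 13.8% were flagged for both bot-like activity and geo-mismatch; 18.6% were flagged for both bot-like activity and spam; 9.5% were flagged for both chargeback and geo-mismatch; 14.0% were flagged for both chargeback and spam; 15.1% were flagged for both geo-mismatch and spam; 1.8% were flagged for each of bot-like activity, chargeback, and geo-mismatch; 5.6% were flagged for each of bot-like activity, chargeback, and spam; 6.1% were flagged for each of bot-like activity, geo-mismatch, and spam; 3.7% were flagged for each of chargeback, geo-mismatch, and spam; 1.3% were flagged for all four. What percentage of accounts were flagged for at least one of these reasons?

96.5%

By inclusion–exclusion:
P(at least one) = 45.1 + 34.3 + 37.9 + 47.7 − 13.4 − 13.8 − 18.6 − 9.5 − 14.0 − 15.1 + 1.8 + 5.6 + 6.1 + 3.7 − 1.3 = 96.5%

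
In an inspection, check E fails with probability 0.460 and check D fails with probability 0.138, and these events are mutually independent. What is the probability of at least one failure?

P(none) = (1 − 0.460) × (1 − 0.138) = 0.540 × 0.862 = 0.46548
P(at least one) = 1 − 0.46548 = 0.53452

0.53452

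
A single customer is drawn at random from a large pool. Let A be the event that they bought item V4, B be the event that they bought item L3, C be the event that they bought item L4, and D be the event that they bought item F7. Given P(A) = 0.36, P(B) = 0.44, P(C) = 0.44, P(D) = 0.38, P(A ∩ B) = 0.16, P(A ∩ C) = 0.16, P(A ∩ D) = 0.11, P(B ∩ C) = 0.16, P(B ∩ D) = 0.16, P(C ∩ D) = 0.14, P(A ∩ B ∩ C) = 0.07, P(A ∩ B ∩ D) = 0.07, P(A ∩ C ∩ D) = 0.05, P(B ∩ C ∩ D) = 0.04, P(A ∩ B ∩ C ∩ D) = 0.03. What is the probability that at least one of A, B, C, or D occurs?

0.93

P(A ∪ B ∪ C ∪ D) = 0.36 + 0.44 + 0.44 + 0.38 − 0.16 − 0.16 − 0.11 − 0.16 − 0.16 − 0.14 + 0.07 + 0.07 + 0.05 + 0.04 − 0.03 = 0.93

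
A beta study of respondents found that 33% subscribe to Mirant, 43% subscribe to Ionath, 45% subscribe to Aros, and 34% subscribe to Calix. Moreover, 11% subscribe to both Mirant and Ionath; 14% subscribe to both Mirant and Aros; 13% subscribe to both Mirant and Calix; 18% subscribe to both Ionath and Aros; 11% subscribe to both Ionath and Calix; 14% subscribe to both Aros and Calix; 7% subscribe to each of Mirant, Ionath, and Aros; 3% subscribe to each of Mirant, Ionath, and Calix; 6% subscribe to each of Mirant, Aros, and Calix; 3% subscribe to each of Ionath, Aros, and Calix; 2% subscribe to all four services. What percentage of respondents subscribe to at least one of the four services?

Apply inclusion-exclusion:
P(≥1) = 33 + 43 + 45 + 34 − 11 − 14 − 13 − 18 − 11 − 14 + 7 + 3 + 6 + 3 − 2 = 91%

91%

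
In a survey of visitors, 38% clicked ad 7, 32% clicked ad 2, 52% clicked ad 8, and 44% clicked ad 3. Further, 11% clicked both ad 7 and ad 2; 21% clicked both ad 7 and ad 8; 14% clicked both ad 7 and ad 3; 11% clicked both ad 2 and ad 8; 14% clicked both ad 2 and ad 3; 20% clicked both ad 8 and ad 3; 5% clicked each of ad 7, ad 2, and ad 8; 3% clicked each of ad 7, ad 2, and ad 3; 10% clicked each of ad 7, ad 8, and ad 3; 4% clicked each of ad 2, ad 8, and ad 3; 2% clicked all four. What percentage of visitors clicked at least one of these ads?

95%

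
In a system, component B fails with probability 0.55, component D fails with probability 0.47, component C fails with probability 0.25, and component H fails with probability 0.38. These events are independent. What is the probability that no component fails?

Since the events are independent, P(none) is the product of the individual non-occurrence probabilities.
P(none) = (1 − 0.55) × (1 − 0.47) × (1 − 0.25) × (1 − 0.38) = 0.45 × 0.53 × 0.75 × 0.62 = 0.1109025

0.1109025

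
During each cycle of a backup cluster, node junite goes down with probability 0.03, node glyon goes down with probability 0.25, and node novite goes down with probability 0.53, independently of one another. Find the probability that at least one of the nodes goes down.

Since the events are independent, P(none) is the product of the individual non-occurrence probabilities.
P(none) = (1 − 0.03) × (1 − 0.25) × (1 − 0.53) = 0.97 × 0.75 × 0.47 = 0.341925
P(at least one) = 1 − 0.341925 = 0.658075

0.658075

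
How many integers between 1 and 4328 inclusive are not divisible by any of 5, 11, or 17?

2963

865 + 393 + 254 − 78 − 50 − 23 + 4 = 1365
4328 − 1365 = 2963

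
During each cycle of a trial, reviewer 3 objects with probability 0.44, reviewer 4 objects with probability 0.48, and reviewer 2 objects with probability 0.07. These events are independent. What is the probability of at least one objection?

0.729184

P(none) = (1 − 0.44) × (1 − 0.48) × (1 − 0.07) = 0.56 × 0.52 × 0.93 = 0.270816
P(at least one) = 1 − 0.270816 = 0.729184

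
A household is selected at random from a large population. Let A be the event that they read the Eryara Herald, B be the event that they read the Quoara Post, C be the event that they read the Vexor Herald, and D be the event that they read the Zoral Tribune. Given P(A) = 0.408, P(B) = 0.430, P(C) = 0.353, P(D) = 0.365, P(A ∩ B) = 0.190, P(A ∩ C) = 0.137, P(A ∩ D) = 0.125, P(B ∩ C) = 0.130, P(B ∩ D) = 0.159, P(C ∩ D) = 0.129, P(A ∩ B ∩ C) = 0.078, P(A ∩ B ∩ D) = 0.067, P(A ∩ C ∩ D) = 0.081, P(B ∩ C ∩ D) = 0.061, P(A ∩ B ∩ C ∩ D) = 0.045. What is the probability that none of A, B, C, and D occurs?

0.072

By inclusion-exclusion,
P(A ∪ B ∪ C ∪ D) = 0.408 + 0.430 + 0.353 + 0.365 − 0.190 − 0.137 − 0.125 − 0.130 − 0.159 − 0.129 + 0.078 + 0.067 + 0.081 + 0.061 − 0.045 = 0.928
P(none) = 1 − 0.928 = 0.072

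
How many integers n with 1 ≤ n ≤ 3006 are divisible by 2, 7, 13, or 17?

By inclusion–exclusion:
floor(3006/2) + floor(3006/7) + floor(3006/13) + floor(3006/17) − floor(3006/14) − floor(3006/26) − floor(3006/34) − floor(3006/91) − floor(3006/119) − floor(3006/221) + floor(3006/182) + floor(3006/238) + floor(3006/442) + floor(3006/1547) − floor(3006/3094) = 1503 + 429 + 231 + 176 − 214 − 115 − 88 − 33 − 25 − 13 + 16 + 12 + 6 + 1 − 0 = 1886

1886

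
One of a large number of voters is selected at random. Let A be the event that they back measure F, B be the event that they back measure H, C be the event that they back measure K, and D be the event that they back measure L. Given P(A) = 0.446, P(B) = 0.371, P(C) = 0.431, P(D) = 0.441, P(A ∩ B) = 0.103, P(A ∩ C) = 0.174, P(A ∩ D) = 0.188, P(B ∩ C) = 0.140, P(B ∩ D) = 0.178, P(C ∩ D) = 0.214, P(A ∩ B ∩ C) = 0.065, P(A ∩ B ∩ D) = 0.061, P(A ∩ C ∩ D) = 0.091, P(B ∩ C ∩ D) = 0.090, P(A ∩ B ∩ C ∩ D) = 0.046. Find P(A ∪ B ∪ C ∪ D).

0.953

P(A ∪ B ∪ C ∪ D) = 0.446 + 0.371 + 0.431 + 0.441 − 0.103 − 0.174 − 0.188 − 0.140 − 0.178 − 0.214 + 0.065 + 0.061 + 0.091 + 0.090 − 0.046 = 0.953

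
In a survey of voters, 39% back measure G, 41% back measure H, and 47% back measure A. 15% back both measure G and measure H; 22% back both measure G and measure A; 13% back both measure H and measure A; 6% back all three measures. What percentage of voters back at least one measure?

P(≥1) = 39 + 41 + 47 − 15 − 22 − 13 + 6 = 83%

83%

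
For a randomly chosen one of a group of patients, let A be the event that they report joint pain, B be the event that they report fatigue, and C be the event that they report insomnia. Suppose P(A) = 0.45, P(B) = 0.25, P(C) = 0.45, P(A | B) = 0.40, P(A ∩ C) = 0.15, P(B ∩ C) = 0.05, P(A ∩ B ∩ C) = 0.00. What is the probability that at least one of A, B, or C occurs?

P(A ∩ B) = P(B)·P(A|B) = 0.25 × 0.40 = 0.10
Using inclusion–exclusion:
P(A ∪ B ∪ C) = 0.45 + 0.25 + 0.45 − 0.10 − 0.15 − 0.05 + 0.00 = 0.85

0.85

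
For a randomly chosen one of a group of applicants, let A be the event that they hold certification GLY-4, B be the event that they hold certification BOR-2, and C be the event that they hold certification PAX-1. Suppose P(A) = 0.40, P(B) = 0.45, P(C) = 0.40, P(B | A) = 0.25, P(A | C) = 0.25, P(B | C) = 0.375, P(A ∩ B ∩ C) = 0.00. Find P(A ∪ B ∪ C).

0.90

P(A ∩ B) = P(A)·P(B|A) = 0.40 × 0.25 = 0.10
P(A ∩ C) = P(C)·P(A|C) = 0.40 × 0.25 = 0.10
P(B ∩ C) = P(C)·P(B|C) = 0.40 × 0.375 = 0.15
Inclusion–exclusion gives
P(A ∪ B ∪ C) = 0.40 + 0.45 + 0.40 − 0.10 − 0.10 − 0.15 + 0.00 = 0.90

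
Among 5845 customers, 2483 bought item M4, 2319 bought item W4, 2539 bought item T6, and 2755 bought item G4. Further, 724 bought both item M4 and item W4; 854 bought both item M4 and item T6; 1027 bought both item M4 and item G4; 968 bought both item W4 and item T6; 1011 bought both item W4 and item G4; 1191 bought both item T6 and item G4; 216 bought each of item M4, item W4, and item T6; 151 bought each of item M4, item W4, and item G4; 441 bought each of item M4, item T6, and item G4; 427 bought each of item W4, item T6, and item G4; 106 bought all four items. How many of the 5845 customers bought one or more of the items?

5450

|union| = 2483 + 2319 + 2539 + 2755 − 724 − 854 − 1027 − 968 − 1011 − 1191 + 216 + 151 + 441 + 427 − 106 = 5450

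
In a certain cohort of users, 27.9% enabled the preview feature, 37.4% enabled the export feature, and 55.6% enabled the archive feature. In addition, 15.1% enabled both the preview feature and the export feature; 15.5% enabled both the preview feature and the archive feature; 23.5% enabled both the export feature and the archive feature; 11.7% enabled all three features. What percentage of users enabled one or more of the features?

P(at least one) = 27.9 + 37.4 + 55.6 − 15.1 − 15.5 − 23.5 + 11.7 = 78.5%

78.5%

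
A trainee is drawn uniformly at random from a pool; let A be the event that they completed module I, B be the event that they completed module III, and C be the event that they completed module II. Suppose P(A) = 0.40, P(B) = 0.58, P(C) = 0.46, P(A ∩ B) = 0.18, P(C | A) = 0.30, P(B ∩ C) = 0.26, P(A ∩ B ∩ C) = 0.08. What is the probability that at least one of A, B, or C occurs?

0.96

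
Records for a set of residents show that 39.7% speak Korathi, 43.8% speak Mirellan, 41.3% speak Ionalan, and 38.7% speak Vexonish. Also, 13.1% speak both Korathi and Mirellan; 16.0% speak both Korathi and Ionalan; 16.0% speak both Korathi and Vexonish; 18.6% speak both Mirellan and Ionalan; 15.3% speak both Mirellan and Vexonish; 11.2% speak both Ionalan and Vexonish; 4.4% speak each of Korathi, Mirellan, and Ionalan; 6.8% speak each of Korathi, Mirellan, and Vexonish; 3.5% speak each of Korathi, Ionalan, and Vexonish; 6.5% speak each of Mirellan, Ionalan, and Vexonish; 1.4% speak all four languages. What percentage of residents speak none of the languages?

Inclusion–exclusion gives
P(at least one) = 39.7 + 43.8 + 41.3 + 38.7 − 13.1 − 16.0 − 16.0 − 18.6 − 15.3 − 11.2 + 4.4 + 6.8 + 3.5 + 6.5 − 1.4 = 93.1%
P(none) = 100% − 93.1% = 6.9%

6.9%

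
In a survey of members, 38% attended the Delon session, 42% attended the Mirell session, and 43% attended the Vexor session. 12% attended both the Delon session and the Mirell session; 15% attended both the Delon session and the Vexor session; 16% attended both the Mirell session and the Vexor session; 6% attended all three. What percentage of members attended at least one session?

86%

By inclusion-exclusion,
P(at least one) = 38 + 42 + 43 − 12 − 15 − 16 + 6 = 86%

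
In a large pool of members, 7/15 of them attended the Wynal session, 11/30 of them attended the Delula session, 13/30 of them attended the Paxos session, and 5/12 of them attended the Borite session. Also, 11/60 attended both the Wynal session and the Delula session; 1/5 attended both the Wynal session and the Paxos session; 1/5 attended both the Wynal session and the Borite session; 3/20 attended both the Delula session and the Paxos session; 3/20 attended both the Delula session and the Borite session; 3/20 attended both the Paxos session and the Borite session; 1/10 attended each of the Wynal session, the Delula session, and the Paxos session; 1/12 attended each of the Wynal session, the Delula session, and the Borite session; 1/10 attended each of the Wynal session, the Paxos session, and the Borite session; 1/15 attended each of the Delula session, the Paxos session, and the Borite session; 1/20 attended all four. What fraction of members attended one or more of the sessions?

P(≥1) = 7/15 + 11/30 + 13/30 + 5/12 − 11/60 − 1/5 − 1/5 − 3/20 − 3/20 − 3/20 + 1/10 + 1/12 + 1/10 + 1/15 − 1/20 = 19/20

19/20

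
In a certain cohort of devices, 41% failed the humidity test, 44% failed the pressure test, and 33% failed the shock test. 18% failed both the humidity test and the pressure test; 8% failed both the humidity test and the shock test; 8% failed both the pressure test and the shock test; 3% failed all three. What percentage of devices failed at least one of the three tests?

87%

P(at least one) = 41 + 44 + 33 − 18 − 8 − 8 + 3 = 87%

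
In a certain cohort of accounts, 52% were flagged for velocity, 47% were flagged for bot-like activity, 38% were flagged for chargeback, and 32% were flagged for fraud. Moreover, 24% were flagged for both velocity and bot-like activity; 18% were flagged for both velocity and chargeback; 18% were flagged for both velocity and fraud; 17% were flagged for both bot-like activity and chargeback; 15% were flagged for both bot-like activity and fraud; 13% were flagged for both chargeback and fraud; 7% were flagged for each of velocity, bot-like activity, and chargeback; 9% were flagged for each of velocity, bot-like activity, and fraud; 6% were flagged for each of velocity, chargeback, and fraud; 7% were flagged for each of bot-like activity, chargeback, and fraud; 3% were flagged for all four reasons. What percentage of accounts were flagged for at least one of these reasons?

By inclusion–exclusion:
P(at least one) = 52 + 47 + 38 + 32 − 24 − 18 − 18 − 17 − 15 − 13 + 7 + 9 + 6 + 7 − 3 = 90%

90%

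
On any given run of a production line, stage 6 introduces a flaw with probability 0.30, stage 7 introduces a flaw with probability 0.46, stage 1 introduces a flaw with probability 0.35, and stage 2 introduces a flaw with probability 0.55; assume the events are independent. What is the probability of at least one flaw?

0.889435

P(none) = (1 − 0.30) × (1 − 0.46) × (1 − 0.35) × (1 − 0.55) = 0.70 × 0.54 × 0.65 × 0.45 = 0.110565
P(at least one) = 1 − 0.110565 = 0.889435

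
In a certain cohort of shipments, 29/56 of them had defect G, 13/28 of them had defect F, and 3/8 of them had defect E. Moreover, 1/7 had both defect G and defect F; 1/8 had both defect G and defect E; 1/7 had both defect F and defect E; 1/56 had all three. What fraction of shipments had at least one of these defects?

By inclusion–exclusion:
P(union) = 29/56 + 13/28 + 3/8 − 1/7 − 1/8 − 1/7 + 1/56 = 27/28

27/28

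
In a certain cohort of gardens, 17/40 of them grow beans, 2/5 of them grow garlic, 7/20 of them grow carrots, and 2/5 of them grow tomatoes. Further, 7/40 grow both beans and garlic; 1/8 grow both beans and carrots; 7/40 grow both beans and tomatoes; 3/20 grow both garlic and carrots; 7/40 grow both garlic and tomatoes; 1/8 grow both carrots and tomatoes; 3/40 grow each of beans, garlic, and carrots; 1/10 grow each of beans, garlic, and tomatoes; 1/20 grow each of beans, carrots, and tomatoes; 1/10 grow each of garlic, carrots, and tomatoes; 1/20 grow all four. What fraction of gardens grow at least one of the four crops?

37/40

Using inclusion–exclusion:
P(≥1) = 17/40 + 2/5 + 7/20 + 2/5 − 7/40 − 1/8 − 7/40 − 3/20 − 7/40 − 1/8 + 3/40 + 1/10 + 1/20 + 1/10 − 1/20 = 37/40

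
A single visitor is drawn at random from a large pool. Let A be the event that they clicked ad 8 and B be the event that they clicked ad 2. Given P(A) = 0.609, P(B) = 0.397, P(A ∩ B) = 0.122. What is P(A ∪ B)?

P(A ∪ B) = 0.609 + 0.397 − 0.122 = 0.884

0.884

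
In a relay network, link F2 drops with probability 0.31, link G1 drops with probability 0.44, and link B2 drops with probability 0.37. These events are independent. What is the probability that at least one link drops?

Since the events are independent, P(none) is the product of the individual non-occurrence probabilities.
P(none) = (1 − 0.31) × (1 − 0.44) × (1 − 0.37) = 0.69 × 0.56 × 0.63 = 0.243432
P(at least one) = 1 − 0.243432 = 0.756568

0.756568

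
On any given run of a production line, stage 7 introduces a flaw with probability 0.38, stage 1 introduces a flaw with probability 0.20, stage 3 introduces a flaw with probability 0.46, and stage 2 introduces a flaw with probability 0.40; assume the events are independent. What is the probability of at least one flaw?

0.839296

Since the events are independent, P(none) is the product of the individual non-occurrence probabilities.
P(none) = (1 − 0.38) × (1 − 0.20) × (1 − 0.46) × (1 − 0.40) = 0.62 × 0.80 × 0.54 × 0.60 = 0.160704
P(at least one) = 1 − 0.160704 = 0.839296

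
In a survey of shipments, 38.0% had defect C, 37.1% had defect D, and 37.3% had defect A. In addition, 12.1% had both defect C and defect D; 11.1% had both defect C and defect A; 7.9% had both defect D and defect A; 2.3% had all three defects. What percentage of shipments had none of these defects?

Apply inclusion-exclusion:
P(union) = 38.0 + 37.1 + 37.3 − 12.1 − 11.1 − 7.9 + 2.3 = 83.6%
P(none) = 100% − 83.6% = 16.4%

16.4%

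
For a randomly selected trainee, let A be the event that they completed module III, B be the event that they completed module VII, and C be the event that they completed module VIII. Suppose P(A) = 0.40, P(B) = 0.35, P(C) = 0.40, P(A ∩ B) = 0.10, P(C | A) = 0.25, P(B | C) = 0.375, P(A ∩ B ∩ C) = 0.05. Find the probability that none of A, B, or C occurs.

0.15

P(A ∩ C) = P(A)·P(C|A) = 0.40 × 0.25 = 0.10
P(B ∩ C) = P(C)·P(B|C) = 0.40 × 0.375 = 0.15
Inclusion–exclusion gives
P(A ∪ B ∪ C) = 0.40 + 0.35 + 0.40 − 0.10 − 0.10 − 0.15 + 0.05 = 0.85
P(none) = 1 − 0.85 = 0.15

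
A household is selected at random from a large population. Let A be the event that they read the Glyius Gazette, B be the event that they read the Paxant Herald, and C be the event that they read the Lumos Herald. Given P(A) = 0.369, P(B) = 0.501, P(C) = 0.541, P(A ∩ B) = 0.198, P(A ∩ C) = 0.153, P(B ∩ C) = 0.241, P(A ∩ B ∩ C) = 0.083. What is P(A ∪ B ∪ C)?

Apply inclusion-exclusion:
P(A ∪ B ∪ C) = 0.369 + 0.501 + 0.541 − 0.198 − 0.153 − 0.241 + 0.083 = 0.902

0.902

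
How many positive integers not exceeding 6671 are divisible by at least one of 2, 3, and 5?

By inclusion–exclusion:
3335 + 2223 + 1334 − 1111 − 667 − 444 + 222 = 4892

4892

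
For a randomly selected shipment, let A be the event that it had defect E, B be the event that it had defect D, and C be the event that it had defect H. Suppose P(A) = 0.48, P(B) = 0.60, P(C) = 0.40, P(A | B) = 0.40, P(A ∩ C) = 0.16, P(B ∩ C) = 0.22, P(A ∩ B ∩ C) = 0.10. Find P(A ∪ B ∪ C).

0.96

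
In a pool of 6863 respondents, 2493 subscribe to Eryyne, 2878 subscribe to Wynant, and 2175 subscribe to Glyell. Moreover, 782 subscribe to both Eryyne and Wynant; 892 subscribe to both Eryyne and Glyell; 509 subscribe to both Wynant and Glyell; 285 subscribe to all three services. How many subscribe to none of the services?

1215

|at least one| = 2493 + 2878 + 2175 − 782 − 892 − 509 + 285 = 5648
None: 6863 − 5648 = 1215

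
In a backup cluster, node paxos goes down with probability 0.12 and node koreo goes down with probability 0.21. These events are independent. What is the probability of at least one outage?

0.3048

Independence gives P(none) = ∏(1 − pᵢ).
P(none) = (1 − 0.12) × (1 − 0.21) = 0.88 × 0.79 = 0.6952
P(at least one) = 1 − 0.6952 = 0.3048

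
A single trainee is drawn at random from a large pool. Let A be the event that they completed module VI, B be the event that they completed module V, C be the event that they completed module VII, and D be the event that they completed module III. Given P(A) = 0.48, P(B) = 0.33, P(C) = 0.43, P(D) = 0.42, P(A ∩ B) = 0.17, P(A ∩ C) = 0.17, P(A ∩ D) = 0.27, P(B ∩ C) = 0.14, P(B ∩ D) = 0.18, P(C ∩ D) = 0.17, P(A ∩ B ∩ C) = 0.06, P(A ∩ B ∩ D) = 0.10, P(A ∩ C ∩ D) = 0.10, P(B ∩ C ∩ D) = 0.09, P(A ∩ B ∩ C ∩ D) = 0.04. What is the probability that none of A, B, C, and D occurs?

Inclusion–exclusion gives
P(A ∪ B ∪ C ∪ D) = 0.48 + 0.33 + 0.43 + 0.42 − 0.17 − 0.17 − 0.27 − 0.14 − 0.18 − 0.17 + 0.06 + 0.10 + 0.10 + 0.09 − 0.04 = 0.87
P(none) = 1 − 0.87 = 0.13

0.13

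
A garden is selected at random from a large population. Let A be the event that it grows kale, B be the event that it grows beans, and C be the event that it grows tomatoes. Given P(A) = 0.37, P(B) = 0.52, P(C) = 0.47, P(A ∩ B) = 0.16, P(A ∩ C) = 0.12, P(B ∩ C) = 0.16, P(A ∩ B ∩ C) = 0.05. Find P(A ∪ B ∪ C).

0.97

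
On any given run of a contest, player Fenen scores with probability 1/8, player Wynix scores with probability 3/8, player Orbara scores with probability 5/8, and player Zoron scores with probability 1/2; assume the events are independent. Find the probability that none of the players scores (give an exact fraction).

105/1024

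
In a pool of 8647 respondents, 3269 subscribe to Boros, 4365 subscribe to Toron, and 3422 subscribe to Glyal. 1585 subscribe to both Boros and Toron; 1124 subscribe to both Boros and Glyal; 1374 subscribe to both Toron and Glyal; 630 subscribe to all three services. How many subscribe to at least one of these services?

7603

N(≥1) = 3269 + 4365 + 3422 − 1585 − 1124 − 1374 + 630 = 7603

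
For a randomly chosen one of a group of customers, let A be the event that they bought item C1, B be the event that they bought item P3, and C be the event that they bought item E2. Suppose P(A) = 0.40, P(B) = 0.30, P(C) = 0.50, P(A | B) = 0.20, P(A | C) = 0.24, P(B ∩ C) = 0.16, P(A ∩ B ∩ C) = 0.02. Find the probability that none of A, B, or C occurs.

P(A ∩ B) = P(B)·P(A|B) = 0.30 × 0.20 = 0.06
P(A ∩ C) = P(C)·P(A|C) = 0.50 × 0.24 = 0.12
Apply inclusion-exclusion:
P(A ∪ B ∪ C) = 0.40 + 0.30 + 0.50 − 0.06 − 0.12 − 0.16 + 0.02 = 0.88
P(none) = 1 − 0.88 = 0.12

0.12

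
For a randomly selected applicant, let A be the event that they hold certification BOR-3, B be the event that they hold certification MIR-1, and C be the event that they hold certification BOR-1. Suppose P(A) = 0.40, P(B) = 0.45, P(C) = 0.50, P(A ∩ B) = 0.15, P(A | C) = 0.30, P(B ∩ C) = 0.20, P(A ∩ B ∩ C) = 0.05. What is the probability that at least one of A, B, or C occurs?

P(A ∩ C) = P(C)·P(A|C) = 0.50 × 0.30 = 0.15
P(A ∪ B ∪ C) = 0.40 + 0.45 + 0.50 − 0.15 − 0.15 − 0.20 + 0.05 = 0.90

0.90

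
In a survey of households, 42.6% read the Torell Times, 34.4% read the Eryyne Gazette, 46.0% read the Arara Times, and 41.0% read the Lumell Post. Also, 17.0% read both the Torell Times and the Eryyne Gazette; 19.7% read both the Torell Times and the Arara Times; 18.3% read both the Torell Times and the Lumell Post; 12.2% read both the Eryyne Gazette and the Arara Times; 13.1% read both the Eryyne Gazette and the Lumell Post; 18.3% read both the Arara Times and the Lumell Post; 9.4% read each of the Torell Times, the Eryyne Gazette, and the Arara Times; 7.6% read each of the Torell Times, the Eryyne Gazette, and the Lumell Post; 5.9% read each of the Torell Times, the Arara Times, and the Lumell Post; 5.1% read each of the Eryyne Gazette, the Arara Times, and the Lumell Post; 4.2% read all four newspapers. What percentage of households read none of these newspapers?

P(at least one) = 42.6 + 34.4 + 46.0 + 41.0 − 17.0 − 19.7 − 18.3 − 12.2 − 13.1 − 18.3 + 9.4 + 7.6 + 5.9 + 5.1 − 4.2 = 89.2%
P(none) = 100% − 89.2% = 10.8%

10.8%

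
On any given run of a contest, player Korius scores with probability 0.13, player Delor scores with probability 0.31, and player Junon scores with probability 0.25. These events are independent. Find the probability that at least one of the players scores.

Since the events are independent, P(none) is the product of the individual non-occurrence probabilities.
P(none) = (1 − 0.13) × (1 − 0.31) × (1 − 0.25) = 0.87 × 0.69 × 0.75 = 0.450225
P(at least one) = 1 − 0.450225 = 0.549775

0.549775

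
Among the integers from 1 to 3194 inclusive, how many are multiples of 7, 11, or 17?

456 + 290 + 187 − 41 − 26 − 17 + 2 = 851

851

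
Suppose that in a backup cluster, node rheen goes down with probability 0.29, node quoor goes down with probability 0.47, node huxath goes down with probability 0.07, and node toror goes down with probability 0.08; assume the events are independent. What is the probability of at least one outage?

0.67803772

Independence gives P(none) = ∏(1 − pᵢ).
P(none) = (1 − 0.29) × (1 − 0.47) × (1 − 0.07) × (1 − 0.08) = 0.71 × 0.53 × 0.93 × 0.92 = 0.32196228
P(at least one) = 1 − 0.32196228 = 0.67803772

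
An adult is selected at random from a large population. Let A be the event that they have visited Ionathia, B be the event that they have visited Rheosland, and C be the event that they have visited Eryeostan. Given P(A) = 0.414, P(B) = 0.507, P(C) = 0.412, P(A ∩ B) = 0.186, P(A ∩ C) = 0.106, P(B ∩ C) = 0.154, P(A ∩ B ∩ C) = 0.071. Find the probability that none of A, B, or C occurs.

Using inclusion–exclusion:
P(A ∪ B ∪ C) = 0.414 + 0.507 + 0.412 − 0.186 − 0.106 − 0.154 + 0.071 = 0.958
P(none) = 1 − 0.958 = 0.042

0.042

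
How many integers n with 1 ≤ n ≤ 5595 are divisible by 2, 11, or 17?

3201

floor(5595/2) + floor(5595/11) + floor(5595/17) − floor(5595/22) − floor(5595/34) − floor(5595/187) + floor(5595/374) = 2797 + 508 + 329 − 254 − 164 − 29 + 14 = 3201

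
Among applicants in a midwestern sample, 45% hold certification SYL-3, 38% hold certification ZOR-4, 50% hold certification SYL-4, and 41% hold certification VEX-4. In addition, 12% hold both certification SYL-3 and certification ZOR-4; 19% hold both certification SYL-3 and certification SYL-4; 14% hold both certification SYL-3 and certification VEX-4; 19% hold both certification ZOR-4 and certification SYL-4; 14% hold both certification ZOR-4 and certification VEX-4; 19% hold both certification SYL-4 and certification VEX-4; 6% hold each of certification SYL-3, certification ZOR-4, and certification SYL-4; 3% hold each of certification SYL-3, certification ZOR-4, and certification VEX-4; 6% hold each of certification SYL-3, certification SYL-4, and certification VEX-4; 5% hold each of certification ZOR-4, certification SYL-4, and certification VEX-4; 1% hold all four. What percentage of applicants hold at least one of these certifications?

Apply inclusion-exclusion:
P(at least one) = 45 + 38 + 50 + 41 − 12 − 19 − 14 − 19 − 14 − 19 + 6 + 3 + 6 + 5 − 1 = 96%

96%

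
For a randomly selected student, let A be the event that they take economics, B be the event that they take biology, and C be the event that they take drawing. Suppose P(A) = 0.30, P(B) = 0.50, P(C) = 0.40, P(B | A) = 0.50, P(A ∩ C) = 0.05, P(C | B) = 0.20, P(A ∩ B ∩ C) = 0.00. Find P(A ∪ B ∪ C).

P(A ∩ B) = P(A)·P(B|A) = 0.30 × 0.50 = 0.15
P(B ∩ C) = P(B)·P(C|B) = 0.50 × 0.20 = 0.10
P(A ∪ B ∪ C) = 0.30 + 0.50 + 0.40 − 0.15 − 0.05 − 0.10 + 0.00 = 0.90

0.90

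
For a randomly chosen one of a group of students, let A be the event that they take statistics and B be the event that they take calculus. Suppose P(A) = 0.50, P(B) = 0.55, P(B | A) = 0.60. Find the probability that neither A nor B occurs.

P(A ∩ B) = P(A)·P(B|A) = 0.50 × 0.60 = 0.30
Inclusion–exclusion gives
P(A ∪ B) = 0.50 + 0.55 − 0.30 = 0.75
P(none) = 1 − 0.75 = 0.25

0.25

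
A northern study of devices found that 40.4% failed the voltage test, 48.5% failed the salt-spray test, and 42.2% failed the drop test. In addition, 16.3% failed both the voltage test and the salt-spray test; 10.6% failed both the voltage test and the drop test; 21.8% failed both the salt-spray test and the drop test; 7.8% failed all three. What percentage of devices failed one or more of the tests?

Inclusion–exclusion gives
P(union) = 40.4 + 48.5 + 42.2 − 16.3 − 10.6 − 21.8 + 7.8 = 90.2%

90.2%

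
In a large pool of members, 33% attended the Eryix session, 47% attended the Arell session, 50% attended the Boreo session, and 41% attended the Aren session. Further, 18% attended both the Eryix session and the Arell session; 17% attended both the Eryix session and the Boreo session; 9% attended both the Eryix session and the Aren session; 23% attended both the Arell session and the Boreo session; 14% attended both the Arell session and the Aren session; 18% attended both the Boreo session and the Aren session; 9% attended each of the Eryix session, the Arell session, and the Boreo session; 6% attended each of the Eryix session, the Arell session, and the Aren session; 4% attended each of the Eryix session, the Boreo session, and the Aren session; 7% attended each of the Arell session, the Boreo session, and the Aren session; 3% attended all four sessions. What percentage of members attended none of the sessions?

P(≥1) = 33 + 47 + 50 + 41 − 18 − 17 − 9 − 23 − 14 − 18 + 9 + 6 + 4 + 7 − 3 = 95%
P(none) = 100% − 95% = 5%

5%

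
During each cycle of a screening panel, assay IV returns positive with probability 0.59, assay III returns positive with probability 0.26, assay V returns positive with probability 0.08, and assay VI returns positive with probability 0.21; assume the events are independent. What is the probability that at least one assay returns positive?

P(none) = (1 − 0.59) × (1 − 0.26) × (1 − 0.08) × (1 − 0.21) = 0.41 × 0.74 × 0.92 × 0.79 = 0.22051112
P(at least one) = 1 − 0.22051112 = 0.77948888

0.77948888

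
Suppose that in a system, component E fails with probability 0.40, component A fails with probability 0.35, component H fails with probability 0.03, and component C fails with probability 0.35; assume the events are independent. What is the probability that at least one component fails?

P(none) = (1 − 0.40) × (1 − 0.35) × (1 − 0.03) × (1 − 0.35) = 0.60 × 0.65 × 0.97 × 0.65 = 0.245895
P(at least one) = 1 − 0.245895 = 0.754105

0.754105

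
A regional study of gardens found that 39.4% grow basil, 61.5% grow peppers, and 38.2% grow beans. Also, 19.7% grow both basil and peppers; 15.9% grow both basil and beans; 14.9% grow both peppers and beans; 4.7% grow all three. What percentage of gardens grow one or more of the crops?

93.3%

P(union) = 39.4 + 61.5 + 38.2 − 19.7 − 15.9 − 14.9 + 4.7 = 93.3%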